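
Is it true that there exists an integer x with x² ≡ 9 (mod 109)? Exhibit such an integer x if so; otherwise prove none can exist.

x = 3

Take x = 3. Then 3² = 9, and since 0 ≤ 9 < 109 this is already reduced: 3² ≡ 9 (mod 109).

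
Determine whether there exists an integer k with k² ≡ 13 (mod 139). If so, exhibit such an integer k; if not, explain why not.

k = 41

k = 41 works: 41² = 1681, and 1681 − 13 = 1668 = 12·139.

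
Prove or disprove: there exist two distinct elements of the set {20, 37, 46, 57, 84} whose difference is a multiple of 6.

No such pair exists.

Residues mod 6: 20↦2, 37↦1, 46↦4, 57↦3, 84↦0.
No residue repeats among the 5 elements, so no pair has difference ≡ 0 (mod 6).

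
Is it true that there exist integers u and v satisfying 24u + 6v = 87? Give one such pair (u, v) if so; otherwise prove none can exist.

Any value of 24u + 6v is a multiple of gcd(24, 6) = 6.
But 87 is not a multiple of 6 (it leaves remainder 3).
So the equation is unsolvable over ℤ.

There are no such integers.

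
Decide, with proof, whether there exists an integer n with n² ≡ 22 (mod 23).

Apply Euler's criterion with the prime 23: 22 is a quadratic residue iff 22^11 ≡ 1 (mod 23), and a non-residue iff it is ≡ −1.
Repeated squaring mod 23: 22^2 = 484 ≡ 1; 22^4 ≡ 1² = 1 ≡ 1; 22^8 ≡ 1² = 1 ≡ 1.
Since 11 = 8 + 2 + 1, 22^11 ≡ 1 · 1 · 22; multiplying out mod 23: 1·1 = 1 ≡ 1, then 1·22 = 22 ≡ 22. Thus 22^11 ≡ 22 ≡ −1 (mod 23).
The value −1 means 22 is a non-residue modulo 23, so n² ≡ 22 (mod 23) is impossible.

No such integer exists.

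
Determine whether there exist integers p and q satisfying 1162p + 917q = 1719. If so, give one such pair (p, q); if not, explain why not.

There are no such integers.

gcd(1162, 917) = 7, so every integer of the form 1162p + 917q is a multiple of 7.
But 1719 = 7·245 + 4, so 7 ∤ 1719.
Hence no integers p, q satisfy the equation.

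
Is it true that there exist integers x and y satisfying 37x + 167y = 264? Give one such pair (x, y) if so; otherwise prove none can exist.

x = 129, y = -27

Since gcd(37, 167) = 1, every integer is an integer combination of 37 and 167.
Euclidean algorithm: 167 = 4·37 + 19, 37 = 1·19 + 18, 19 = 1·18 + 1, 18 = 18·1 + 0.
Unwinding: 1 = 19 − 1·18 = 19 − (37 − 1·19) = −37 + 2·19 = −37 + 2·(167 − 4·37) = 2·167 − 9·37, i.e. 37·(-9) + 167·2 = 1.
Multiplying through by 264: x = (-9)·264 = -2376, y = 2·264 = 528 is a solution.
The general solution is x = -2376 + 167k, y = 528 − 37k; taking k = 15 gives the smaller pair x = 129, y = -27.
Indeed 37·129 + 167·(-27) = 4773 − 4509 = 264.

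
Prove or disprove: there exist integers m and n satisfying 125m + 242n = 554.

Since gcd(125, 242) = 1, every integer is an integer combination of 125 and 242.
Run the Euclidean algorithm on 242 and 125: 242 = 1·125 + 117, 125 = 1·117 + 8, 117 = 14·8 + 5, 8 = 1·5 + 3, 5 = 1·3 + 2, 3 = 1·2 + 1, 2 = 2·1 + 0.
Unwinding: 1 = 3 − 1·2 = 3 − (5 − 1·3) = −5 + 2·3 = −5 + 2·(8 − 1·5) = 2·8 − 3·5 = 2·8 − 3·(117 − 14·8) = −3·117 + 44·8 = −3·117 + 44·(125 − 1·117) = 44·125 − 47·117 = 44·125 − 47·(242 − 1·125) = −47·242 + 91·125, i.e. 125·91 + 242·(-47) = 1.
Multiplying through by 554: m = 91·554 = 50414, n = (-47)·554 = -26038 is a solution.
The general solution is m = 50414 + 242k, n = -26038 − 125k; taking k = -208 gives the smaller pair m = 78, n = -38.
Indeed 125·78 + 242·(-38) = 9750 − 9196 = 554.

m = 78, n = -38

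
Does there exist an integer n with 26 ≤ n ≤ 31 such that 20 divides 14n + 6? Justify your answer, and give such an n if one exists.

At n = 31 we get 14·31 + 6 = 440, and 440 = 20·22.

n = 31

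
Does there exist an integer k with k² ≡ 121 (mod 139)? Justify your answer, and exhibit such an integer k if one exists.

k = 11

Take k = 11. Then 11² = 121, and since 0 ≤ 121 < 139 this is already reduced: 11² ≡ 121 (mod 139).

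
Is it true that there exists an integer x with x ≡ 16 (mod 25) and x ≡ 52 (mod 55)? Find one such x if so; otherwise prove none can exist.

No such integer exists.

Both moduli are multiples of 5 = gcd(25, 55), so any solution would satisfy x ≡ 16 and x ≡ 52 modulo 5 simultaneously.
These are incompatible: 16 − 52 = -36 is not divisible by 5.
Hence the system has no solution.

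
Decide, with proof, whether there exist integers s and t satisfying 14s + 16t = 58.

gcd(14, 16) = 2, and 2 divides 58, so integer solutions exist.
Dividing through by 2 reduces the equation to 7s + 8t = 29.
Euclidean algorithm: 8 = 1·7 + 1, 7 = 7·1 + 0.
Back-substituting, 1 = 8 − 1·7; that is, 7·(-1) + 8·1 = 1.
Multiplying through by 29: s = (-1)·29 = -29, t = 1·29 = 29 is a solution.
The general solution is s = -29 + 8k, t = 29 − 7k; taking k = 4 gives the smaller pair s = 3, t = 1.
Check: 14·3 + 16·1 = 42 + 16 = 58. ✓

s = 3, t = 1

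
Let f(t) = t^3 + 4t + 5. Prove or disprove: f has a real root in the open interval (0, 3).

No such root exists.

f(0) = 5 and f(3) = 44, both positive.
f'(t) = 3t^2 + 4 has discriminant 0² − 4·3·4 = -48 < 0, so f' has no real roots and is positive for every real t.
So f is strictly increasing; between 0 and 3 its values lie between f(0) = 5 and f(3) = 44, all positive. Therefore f has no root in (0, 3).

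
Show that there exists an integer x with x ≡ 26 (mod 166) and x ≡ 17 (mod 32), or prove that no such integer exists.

Both moduli are multiples of 2 = gcd(166, 32), so any solution would satisfy x ≡ 26 and x ≡ 17 modulo 2 simultaneously.
These are incompatible: 26 − 17 = 9 is not divisible by 2.
Therefore no such x exists.

No such integer exists.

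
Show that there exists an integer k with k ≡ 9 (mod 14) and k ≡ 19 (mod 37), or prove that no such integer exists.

k = 93

The moduli 14 and 37 are coprime, so by the Chinese Remainder Theorem a unique solution modulo 518 exists.
Any solution of the first congruence is k = 9 + 14t; substituting into the second, 14t ≡ 19 − 9 ≡ 10 (mod 37).
Invert 14 mod 37 by the Euclidean algorithm: 37 = 2·14 + 9, 14 = 1·9 + 5, 9 = 1·5 + 4, 5 = 1·4 + 1, 4 = 4·1 + 0; back-substituting, 1 = 5 − 1·4 = 5 − (9 − 1·5) = −9 + 2·5 = −9 + 2·(14 − 1·9) = 2·14 − 3·9 = 2·14 − 3·(37 − 2·14) = −3·37 + 8·14. Hence 14·8 ≡ 1, so 14⁻¹ ≡ 8 (mod 37).
Multiplying by 8: t ≡ 8·10 = 80 ≡ 6 (mod 37).
With t = 6: k = 9 + 14·6 = 93.
Indeed 93 ≡ 9 (mod 14) and 93 ≡ 19 (mod 37).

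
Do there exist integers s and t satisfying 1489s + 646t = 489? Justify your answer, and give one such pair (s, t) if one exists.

1489 and 646 are coprime, so 1489s + 646t ranges over all of ℤ.
Dividing repeatedly: 1489 = 2·646 + 197, 646 = 3·197 + 55, 197 = 3·55 + 32, 55 = 1·32 + 23, 32 = 1·23 + 9, 23 = 2·9 + 5, 9 = 1·5 + 4, 5 = 1·4 + 1, 4 = 4·1 + 0.
Working back up the chain: 1 = 5 − 1·4 = 5 − (9 − 1·5) = −9 + 2·5 = −9 + 2·(23 − 2·9) = 2·23 − 5·9 = 2·23 − 5·(32 − 1·23) = −5·32 + 7·23 = −5·32 + 7·(55 − 1·32) = 7·55 − 12·32 = 7·55 − 12·(197 − 3·55) = −12·197 + 43·55 = −12·197 + 43·(646 − 3·197) = 43·646 − 141·197 = 43·646 − 141·(1489 − 2·646) = −141·1489 + 325·646. So 1489·(-141) + 646·325 = 1.
Times 489: 1489·(-68949) + 646·158925 = 489, so (-68949, 158925) solves it.
Adding 107·646 to s and subtracting 107·1489 from t gives the tidier solution (173, -398).
Check: 1489·173 + 646·(-398) = 257597 − 257108 = 489. ✓

s = 173, t = -398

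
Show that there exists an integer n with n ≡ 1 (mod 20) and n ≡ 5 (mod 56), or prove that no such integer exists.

Here gcd(20, 56) = 4, and both 1 and 5 leave remainder 1 mod 4, so the system is consistent.
List candidates n ≡ 1 (mod 20): 1, 21, 41, 61. Modulo 56 these are 1, 21, 41, 5; 61 gives 5 as required.
Indeed 61 ≡ 1 (mod 20) and 61 ≡ 5 (mod 56).

n = 61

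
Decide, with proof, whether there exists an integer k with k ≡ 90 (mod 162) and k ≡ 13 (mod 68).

Reduce both congruences modulo 2, which divides 162 and 68: they say k ≡ 90 (mod 2) and k ≡ 13 (mod 2).
However 90 ≡ 0 and 13 ≡ 1 (mod 2), and 0 ≠ 1.
Therefore no such k exists.

There is no such integer.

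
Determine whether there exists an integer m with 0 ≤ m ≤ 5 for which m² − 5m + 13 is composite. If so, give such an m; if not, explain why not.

At m = 4: 4² − 5·4 + 13 = 9 = 3·3, which is composite.

m = 4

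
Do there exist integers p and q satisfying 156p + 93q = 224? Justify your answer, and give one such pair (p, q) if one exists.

No, no such integers exist.

gcd(156, 93) = 3, so every integer of the form 156p + 93q is a multiple of 3.
However 224 leaves remainder 2 on division by 3.
So the equation is unsolvable over ℤ.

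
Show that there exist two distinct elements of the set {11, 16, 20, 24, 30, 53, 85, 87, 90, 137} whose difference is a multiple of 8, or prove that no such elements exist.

Reduce each element mod 8: 11↦3, 16↦0, 20↦4, 24↦0, 30↦6, 53↦5, 85↦5, 87↦7, 90↦2, 137↦1. The residue 0 repeats (at 16 and 24), and 24 − 16 = 8 = 1·8.

The pair (16, 24) works.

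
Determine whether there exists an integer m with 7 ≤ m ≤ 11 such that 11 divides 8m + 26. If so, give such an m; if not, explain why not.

The values of 8m + 26 for m = 7, 8, …, 11 are 82, 90, 98, 106, 114; reduced mod 11 these are 5, 2, 10, 7, 4.
Since 0 is absent from this list, 11 ∤ 8m + 26 for every m with 7 ≤ m ≤ 11.

There is no such integer m in that range.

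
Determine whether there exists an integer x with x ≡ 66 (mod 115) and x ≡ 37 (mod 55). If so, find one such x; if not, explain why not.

Reduce both congruences modulo 5, which divides 115 and 55: they say x ≡ 66 (mod 5) and x ≡ 37 (mod 5).
These are incompatible: 66 − 37 = 29 is not divisible by 5.
So no integer satisfies both congruences.

No, no such integer exists.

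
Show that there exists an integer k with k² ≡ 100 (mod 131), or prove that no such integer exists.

Take k = 121. Then 121² = 14641 = 111·131 + 100, so 121² ≡ 100 (mod 131).

k = 121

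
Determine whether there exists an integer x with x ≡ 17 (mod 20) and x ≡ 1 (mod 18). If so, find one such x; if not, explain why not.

gcd(20, 18) = 2. A simultaneous solution exists iff 17 ≡ 1 (mod 2); here 17 mod 2 = 1 = 1 mod 2, so it does.
Step through x = 17, 17 + 20, 17 + 2·20, …: the values 17, 37 reduce mod 18 to 17, 1. The value 37 hits 1.
Check: 37 mod 20 = 17, 37 mod 18 = 1. ✓

x = 37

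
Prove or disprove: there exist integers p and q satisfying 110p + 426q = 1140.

p = 204, q = -50

Since gcd(110, 426) = 2 and 1140 = 2·570, Bézout's identity guarantees a solution.
Dividing through by 2 reduces the equation to 55p + 213q = 570.
Run the Euclidean algorithm on 213 and 55: 213 = 3·55 + 48, 55 = 1·48 + 7, 48 = 6·7 + 6, 7 = 1·6 + 1, 6 = 6·1 + 0.
Unwinding: 1 = 7 − 1·6 = 7 − (48 − 6·7) = −48 + 7·7 = −48 + 7·(55 − 1·48) = 7·55 − 8·48 = 7·55 − 8·(213 − 3·55) = −8·213 + 31·55, i.e. 55·31 + 213·(-8) = 1.
Times 570: 55·17670 + 213·(-4560) = 570, so (17670, -4560) solves it.
Shifting by a multiple of (213, −55) keeps it a solution: p = 17670 − 82·213 = 204, q = -4560 + 82·55 = -50.
Check: 110·204 + 426·(-50) = 22440 − 21300 = 1140. ✓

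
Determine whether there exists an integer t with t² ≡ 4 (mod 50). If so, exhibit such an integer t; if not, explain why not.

t = 2

Take t = 2. Then 2² = 4, and since 0 ≤ 4 < 50 this is already reduced: 2² ≡ 4 (mod 50).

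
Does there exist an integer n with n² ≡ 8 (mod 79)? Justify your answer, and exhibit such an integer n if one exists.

n = 18

n = 18 works: 18² = 324, and 324 − 8 = 316 = 4·79.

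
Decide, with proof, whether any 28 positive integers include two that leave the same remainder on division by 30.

No, the set {40, 41, 42, 43, 44, 45, 46, 47, 48, 49, 50, 51, 52, 53, 54, 55, 56, 57, 58, 59, 60, 61, 62, 63, 64, 65, 66, 67} is a counterexample.

Try 28 consecutive integers, 40, 41, …, 67. Their remainders mod 30 are 10, 11, 12, 13, 14, 15, 16, 17, 18, 19, 20, 21, 22, 23, 24, 25, 26, 27, 28, 29, 0, 1, 2, 3, 4, 5, 6, 7 — pairwise different, as any 28 ≤ 30 consecutive integers have distinct residues.
So no two of them leave the same remainder on division by 30; the claim fails for this set.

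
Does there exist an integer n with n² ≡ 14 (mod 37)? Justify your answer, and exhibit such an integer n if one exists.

No such integer exists.

37 is prime, so by Euler's criterion 14 is a square mod 37 iff 14^((37−1)/2) = 14^18 ≡ 1 (mod 37).
Squaring successively (mod 37): 14^2 = 196 ≡ 11; 14^4 ≡ 11² = 121 ≡ 10; 14^8 ≡ 10² = 100 ≡ 26; 14^16 ≡ 26² = 676 ≡ 10.
Since 18 = 16 + 2, 14^18 ≡ 10 · 11; multiplying out mod 37: 10·11 = 110 ≡ 36. Thus 14^18 ≡ 36 ≡ −1 (mod 37).
The value −1 means 14 is a non-residue modulo 37, so n² ≡ 14 (mod 37) is impossible.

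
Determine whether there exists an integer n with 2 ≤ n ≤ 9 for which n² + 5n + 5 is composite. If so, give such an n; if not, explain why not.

n = 5

At n = 5: 5² + 5·5 + 5 = 55 = 5·11, which is composite.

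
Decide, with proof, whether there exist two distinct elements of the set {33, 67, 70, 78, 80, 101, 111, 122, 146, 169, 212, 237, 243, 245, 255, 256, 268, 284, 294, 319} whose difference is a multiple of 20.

Residues mod 20: 33↦13, 67↦7, 70↦10, 78↦18, 80↦0, 101↦1, 111↦11, 122↦2, 146↦6, 169↦9, 212↦12, 237↦17, 243↦3, 245↦5, 255↦15, 256↦16, 268↦8, 284↦4, 294↦14, 319↦19.
All 20 residues are distinct, so no two elements differ by a multiple of 20.

There is no such pair.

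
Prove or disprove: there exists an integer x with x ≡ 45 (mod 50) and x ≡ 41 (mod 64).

The moduli are not coprime: gcd(50, 64) = 2. Compatibility requires 2 ∣ (41 − 45) = -4, which holds, so solutions exist.
Put x = 45 + 50t, so we need 50t ≡ 60 (mod 64), equivalently (divide by 2) 25t ≡ 30 (mod 32).
To invert 25 modulo 32: 32 = 1·25 + 7, 25 = 3·7 + 4, 7 = 1·4 + 3, 4 = 1·3 + 1, 3 = 3·1 + 0, and unwinding, 1 = 4 − 1·3 = 4 − (7 − 1·4) = −7 + 2·4 = −7 + 2·(25 − 3·7) = 2·25 − 7·7 = 2·25 − 7·(32 − 1·25) = −7·32 + 9·25. Thus 25⁻¹ ≡ 9 (mod 32).
Multiplying by 9: t ≡ 9·30 = 270 ≡ 14 (mod 32).
Then x = 45 + 50·14 = 745.
Verify: 745 = 14·50 + 45 and 745 = 11·64 + 41. ✓

x = 745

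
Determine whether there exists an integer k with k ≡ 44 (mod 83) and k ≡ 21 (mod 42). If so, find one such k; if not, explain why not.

k = 1953

Since 83 and 42 share no common factor, CRT says the pair of congruences has a solution (unique mod 3486).
Any solution of the first congruence is k = 44 + 83t; substituting into the second, 83t ≡ 21 − 44 ≡ 19 (mod 42).
83 ≡ 41 (mod 42), so this reads 41t ≡ 19 (mod 42). Since 41·41 = 1681 = 40·42 + 1, the inverse of 41 mod 42 is 41.
Multiplying by 41: t ≡ 41·19 = 779 ≡ 23 (mod 42).
Taking t = 23 gives k = 44 + 83·23 = 1953.
Verify: 1953 = 23·83 + 44 and 1953 = 46·42 + 21. ✓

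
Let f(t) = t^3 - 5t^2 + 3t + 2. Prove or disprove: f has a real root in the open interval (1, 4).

f(1) = 1 and f(4) = -2, which have opposite signs.
f is continuous everywhere (it is a polynomial), in particular on [1, 4].
By the Intermediate Value Theorem f must vanish at some point of (1, 4).

Such a root exists.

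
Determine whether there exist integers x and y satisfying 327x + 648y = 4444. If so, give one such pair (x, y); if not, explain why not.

Both 327 and 648 are divisible by gcd(327, 648) = 3, hence so is any combination 327x + 648y.
But 4444 is not a multiple of 3 (it leaves remainder 1).
Hence no integers x, y satisfy the equation.

No such integers exist.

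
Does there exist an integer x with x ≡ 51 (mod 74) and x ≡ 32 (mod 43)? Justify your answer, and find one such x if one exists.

Since 74 and 43 share no common factor, CRT says the pair of congruences has a solution (unique mod 3182).
Write x = 51 + 74t and require 51 + 74t ≡ 32 (mod 43), i.e. 74t ≡ 24 (mod 43).
74 ≡ 31 (mod 43), so this reads 31t ≡ 24 (mod 43). Note 31·25 = 775 ≡ 1 (mod 43) (as 775 − 1 = 18·43), so 31⁻¹ ≡ 25.
Multiplying by 25: t ≡ 25·24 = 600 ≡ 41 (mod 43).
With t = 41: x = 51 + 74·41 = 3085.
Check: 3085 mod 74 = 51, 3085 mod 43 = 32. ✓

x = 3085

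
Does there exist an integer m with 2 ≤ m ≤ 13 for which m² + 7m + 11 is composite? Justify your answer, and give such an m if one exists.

m = 9

At m = 9: 9² + 7·9 + 11 = 155 = 5·31, which is composite.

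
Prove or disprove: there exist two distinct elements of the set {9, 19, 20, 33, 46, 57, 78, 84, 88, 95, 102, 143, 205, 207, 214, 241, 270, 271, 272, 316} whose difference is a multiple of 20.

There is no such pair.

Residues mod 20: 9↦9, 19↦19, 20↦0, 33↦13, 46↦6, 57↦17, 78↦18, 84↦4, 88↦8, 95↦15, 102↦2, 143↦3, 205↦5, 207↦7, 214↦14, 241↦1, 270↦10, 271↦11, 272↦12, 316↦16.
All 20 residues are distinct, so no two elements differ by a multiple of 20.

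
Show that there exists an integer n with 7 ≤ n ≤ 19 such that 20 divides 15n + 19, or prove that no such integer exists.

There is no such integer n in that range.

For n = 7, 8, …, 19 the values of 15n + 19 modulo 20 are 4, 19, 14, 9, 4, 19, 14, 9, 4, 19, 14, 9, 4 respectively.
Since 0 is absent from this list, 20 ∤ 15n + 19 for every n with 7 ≤ n ≤ 19.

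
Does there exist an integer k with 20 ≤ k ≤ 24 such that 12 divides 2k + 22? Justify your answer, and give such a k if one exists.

For k = 20, 21, …, 24 the values of 2k + 22 modulo 12 are 2, 4, 6, 8, 10 respectively.
None is 0, so 12 never divides 2k + 22 on this range.

No such integer k in that range exists.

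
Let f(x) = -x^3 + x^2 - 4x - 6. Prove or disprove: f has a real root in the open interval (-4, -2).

Evaluate at the endpoints: f(-4) = 90, f(-2) = 14 — same sign (positive).
The derivative f'(x) = -3x^2 + 2x - 4 is a quadratic with discriminant 2² − 4·(-3)·(-4) = -44 < 0; it never vanishes, so it is always negative (sign of the leading coefficient).
Hence f is strictly decreasing on ℝ, and in particular on [-4, -2]. A strictly monotone function with same-sign endpoint values stays positive on the whole interval, so f has no zero in (-4, -2).

f has no root in that interval.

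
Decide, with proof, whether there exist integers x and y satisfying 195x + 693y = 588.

x = 35, y = -9

Since gcd(195, 693) = 3 and 588 = 3·196, Bézout's identity guarantees a solution.
Dividing through by 3 reduces the equation to 65x + 231y = 196.
Dividing repeatedly: 231 = 3·65 + 36, 65 = 1·36 + 29, 36 = 1·29 + 7, 29 = 4·7 + 1, 7 = 7·1 + 0.
Unwinding: 1 = 29 − 4·7 = 29 − 4·(36 − 1·29) = −4·36 + 5·29 = −4·36 + 5·(65 − 1·36) = 5·65 − 9·36 = 5·65 − 9·(231 − 3·65) = −9·231 + 32·65, i.e. 65·32 + 231·(-9) = 1.
Scaling by 196 gives the particular solution (x, y) = (6272, -1764).
Subtracting 27·231 from x and adding 27·65 to y gives the tidier solution (35, -9).
Indeed 195·35 + 693·(-9) = 6825 − 6237 = 588.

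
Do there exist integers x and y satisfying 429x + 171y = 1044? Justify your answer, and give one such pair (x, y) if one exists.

x = 12, y = -24

gcd(429, 171) = 3, and 3 divides 1044, so integer solutions exist.
Dividing through by 3 reduces the equation to 143x + 57y = 348.
Dividing repeatedly: 143 = 2·57 + 29, 57 = 1·29 + 28, 29 = 1·28 + 1, 28 = 28·1 + 0.
Back-substituting, 1 = 29 − 1·28 = 29 − (57 − 1·29) = −57 + 2·29 = −57 + 2·(143 − 2·57) = 2·143 − 5·57; that is, 143·2 + 57·(-5) = 1.
Scaling by 348 gives the particular solution (x, y) = (696, -1740).
The general solution is x = 696 + 57k, y = -1740 − 143k; taking k = -12 gives the smaller pair x = 12, y = -24.
Indeed 429·12 + 171·(-24) = 5148 − 4104 = 1044.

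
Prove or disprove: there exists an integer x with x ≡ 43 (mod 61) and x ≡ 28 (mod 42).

x = 2422

Since 61 and 42 share no common factor, CRT says the pair of congruences has a solution (unique mod 2562).
Any solution of the first congruence is x = 43 + 61t; substituting into the second, 61t ≡ 28 − 43 ≡ 27 (mod 42).
61 ≡ 19 (mod 42), so this reads 19t ≡ 27 (mod 42). Invert 19 mod 42 by the Euclidean algorithm: 42 = 2·19 + 4, 19 = 4·4 + 3, 4 = 1·3 + 1, 3 = 3·1 + 0; back-substituting, 1 = 4 − 1·3 = 4 − (19 − 4·4) = −19 + 5·4 = −19 + 5·(42 − 2·19) = 5·42 − 11·19. Hence 19·(-11) ≡ 1, so 19⁻¹ ≡ -11 ≡ 31 (mod 42).
Multiplying by 31: t ≡ 31·27 = 837 ≡ 39 (mod 42).
With t = 39: x = 43 + 61·39 = 2422.
Check: 2422 mod 61 = 43, 2422 mod 42 = 28. ✓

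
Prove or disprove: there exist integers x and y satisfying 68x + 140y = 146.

No such integers exist.

Both 68 and 140 are divisible by gcd(68, 140) = 4, hence so is any combination 68x + 140y.
However 146 leaves remainder 2 on division by 4.
So the equation is unsolvable over ℤ.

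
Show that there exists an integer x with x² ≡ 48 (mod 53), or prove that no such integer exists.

There is no such integer.

Apply Euler's criterion with the prime 53: 48 is a quadratic residue iff 48^26 ≡ 1 (mod 53), and a non-residue iff it is ≡ −1.
Repeated squaring mod 53: 48^2 = 2304 ≡ 25; 48^4 ≡ 25² = 625 ≡ 42; 48^8 ≡ 42² = 1764 ≡ 15; 48^16 ≡ 15² = 225 ≡ 13.
Since 26 = 16 + 8 + 2, 48^26 ≡ 13 · 15 · 25; multiplying out mod 53: 13·15 = 195 ≡ 36, then 36·25 = 900 ≡ 52. Thus 48^26 ≡ 52 ≡ −1 (mod 53).
The value −1 means 48 is a non-residue modulo 53, so x² ≡ 48 (mod 53) is impossible.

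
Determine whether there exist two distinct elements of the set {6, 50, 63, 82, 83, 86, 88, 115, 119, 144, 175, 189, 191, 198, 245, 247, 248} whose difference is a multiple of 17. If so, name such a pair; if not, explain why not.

Reduce each element modulo 17: 6↦6, 50↦16, 63↦12, 82↦14, 83↦15, 86↦1, 88↦3, 115↦13, 119↦0, 144↦8, 175↦5, 189↦2, 191↦4, 198↦11, 245↦7, 247↦9, 248↦10.
These 17 residues are pairwise different, hence no difference of two elements is divisible by 17.

No, no such pair exists.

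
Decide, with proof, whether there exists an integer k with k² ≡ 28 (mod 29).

k = 17

k = 17 works: 17² = 289, and 289 − 28 = 261 = 9·29.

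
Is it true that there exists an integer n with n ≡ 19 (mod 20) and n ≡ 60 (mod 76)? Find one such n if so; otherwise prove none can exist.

There is no such integer.

gcd(20, 76) = 4. If n ≡ 19 (mod 20) and n ≡ 60 (mod 76), then n ≡ 19 (mod 4) and n ≡ 60 (mod 4).
However 19 ≡ 3 and 60 ≡ 0 (mod 4), and 3 ≠ 0.
Therefore no such n exists.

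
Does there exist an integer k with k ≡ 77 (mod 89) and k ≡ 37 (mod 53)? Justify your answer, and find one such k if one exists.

k = 4171

gcd(89, 53) = 1, so the Chinese Remainder Theorem guarantees exactly one residue class mod 4717 satisfying both.
Write k = 77 + 89t and require 77 + 89t ≡ 37 (mod 53), i.e. 89t ≡ 13 (mod 53).
89 ≡ 36 (mod 53), so this reads 36t ≡ 13 (mod 53). Note 36·28 = 1008 ≡ 1 (mod 53) (as 1008 − 1 = 19·53), so 36⁻¹ ≡ 28.
Therefore t ≡ 28·13 = 364 ≡ 46 (mod 53).
With t = 46: k = 77 + 89·46 = 4171.
Check: 4171 mod 89 = 77, 4171 mod 53 = 37. ✓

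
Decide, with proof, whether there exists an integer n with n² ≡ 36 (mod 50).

n = 44

Take n = 44. Then 44² = 1936 = 38·50 + 36, so 44² ≡ 36 (mod 50).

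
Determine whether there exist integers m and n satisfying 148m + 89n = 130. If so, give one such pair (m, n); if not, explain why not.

148 and 89 are coprime, so 148m + 89n ranges over all of ℤ.
Dividing repeatedly: 148 = 1·89 + 59, 89 = 1·59 + 30, 59 = 1·30 + 29, 30 = 1·29 + 1, 29 = 29·1 + 0.
Back-substituting, 1 = 30 − 1·29 = 30 − (59 − 1·30) = −59 + 2·30 = −59 + 2·(89 − 1·59) = 2·89 − 3·59 = 2·89 − 3·(148 − 1·89) = −3·148 + 5·89; that is, 148·(-3) + 89·5 = 1.
Scaling by 130 gives the particular solution (m, n) = (-390, 650).
The general solution is m = -390 + 89k, n = 650 − 148k; taking k = 5 gives the smaller pair m = 55, n = -90.
Check: 148·55 + 89·(-90) = 8140 − 8010 = 130. ✓

m = 55, n = -90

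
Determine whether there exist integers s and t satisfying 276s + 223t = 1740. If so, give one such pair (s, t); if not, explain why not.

s = 16, t = -12

276 and 223 are coprime, so 276s + 223t ranges over all of ℤ.
Run the Euclidean algorithm on 276 and 223: 276 = 1·223 + 53, 223 = 4·53 + 11, 53 = 4·11 + 9, 11 = 1·9 + 2, 9 = 4·2 + 1, 2 = 2·1 + 0.
Working back up the chain: 1 = 9 − 4·2 = 9 − 4·(11 − 1·9) = −4·11 + 5·9 = −4·11 + 5·(53 − 4·11) = 5·53 − 24·11 = 5·53 − 24·(223 − 4·53) = −24·223 + 101·53 = −24·223 + 101·(276 − 1·223) = 101·276 − 125·223. So 276·101 + 223·(-125) = 1.
Times 1740: 276·175740 + 223·(-217500) = 1740, so (175740, -217500) solves it.
Shifting by a multiple of (223, −276) keeps it a solution: s = 175740 − 788·223 = 16, t = -217500 + 788·276 = -12.
Check: 276·16 + 223·(-12) = 4416 − 2676 = 1740. ✓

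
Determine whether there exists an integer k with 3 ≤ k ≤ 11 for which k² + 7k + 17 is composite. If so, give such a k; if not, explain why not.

k = 7

At k = 7: 7² + 7·7 + 17 = 115 = 5·23, which is composite.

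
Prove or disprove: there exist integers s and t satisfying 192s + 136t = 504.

Every value of 192s + 136t is a multiple of gcd(192, 136) = 8; since 8 ∣ 504, solutions exist.
Dividing through by 8 reduces the equation to 24s + 17t = 63.
Euclidean algorithm: 24 = 1·17 + 7, 17 = 2·7 + 3, 7 = 2·3 + 1, 3 = 3·1 + 0.
Working back up the chain: 1 = 7 − 2·3 = 7 − 2·(17 − 2·7) = −2·17 + 5·7 = −2·17 + 5·(24 − 1·17) = 5·24 − 7·17. So 24·5 + 17·(-7) = 1.
Times 63: 24·315 + 17·(-441) = 63, so (315, -441) solves it.
The general solution is s = 315 + 17k, t = -441 − 24k; taking k = -18 gives the smaller pair s = 9, t = -9.
Indeed 192·9 + 136·(-9) = 1728 − 1224 = 504.

s = 9, t = -9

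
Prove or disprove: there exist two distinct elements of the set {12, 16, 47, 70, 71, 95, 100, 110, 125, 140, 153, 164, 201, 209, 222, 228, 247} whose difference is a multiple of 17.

Two integers differ by a multiple of 17 exactly when they have the same residue mod 17. The residues are 12↦12, 16↦16, 47↦13, 70↦2, 71↦3, 95↦10, 100↦15, 110↦8, 125↦6, 140↦4, 153↦0, 164↦11, 201↦14, 209↦5, 222↦1, 228↦7, 247↦9.
These 17 residues are pairwise different, hence no difference of two elements is divisible by 17.

No, no such pair exists.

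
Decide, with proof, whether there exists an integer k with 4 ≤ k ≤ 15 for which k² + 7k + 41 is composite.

k = 14

At k = 14: 14² + 7·14 + 41 = 335 = 5·67, which is composite.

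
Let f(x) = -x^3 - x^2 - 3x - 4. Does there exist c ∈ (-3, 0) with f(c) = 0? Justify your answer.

Yes, f has a root in the interval.

f(-3) = 23 and f(0) = -4, which have opposite signs.
f is continuous everywhere (it is a polynomial), in particular on [-3, 0].
By the Intermediate Value Theorem f must vanish at some point of (-3, 0).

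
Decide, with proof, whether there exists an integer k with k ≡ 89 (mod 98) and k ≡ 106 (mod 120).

No such integer exists.

gcd(98, 120) = 2. If k ≡ 89 (mod 98) and k ≡ 106 (mod 120), then k ≡ 89 (mod 2) and k ≡ 106 (mod 2).
These are incompatible: 89 − 106 = -17 is not divisible by 2.
So no integer satisfies both congruences.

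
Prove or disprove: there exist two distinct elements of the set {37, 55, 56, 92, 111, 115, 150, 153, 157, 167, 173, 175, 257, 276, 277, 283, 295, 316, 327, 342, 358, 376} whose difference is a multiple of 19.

Reduce each element mod 19: 37↦18, 55↦17, 56↦18, 92↦16, 111↦16, 115↦1, 150↦17, 153↦1, 157↦5, 167↦15, 173↦2, 175↦4, 257↦10, 276↦10, 277↦11, 283↦17, 295↦10, 316↦12, 327↦4, 342↦0, 358↦16, 376↦15. The residue 18 repeats (at 37 and 56), and 56 − 37 = 19 = 1·19.

Yes: 37 and 56.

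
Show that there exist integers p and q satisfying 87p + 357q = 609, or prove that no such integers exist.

gcd(87, 357) = 3, and 3 divides 609, so integer solutions exist.
Dividing through by 3 reduces the equation to 29p + 119q = 203.
Run the Euclidean algorithm on 119 and 29: 119 = 4·29 + 3, 29 = 9·3 + 2, 3 = 1·2 + 1, 2 = 2·1 + 0.
Unwinding: 1 = 3 − 1·2 = 3 − (29 − 9·3) = −29 + 10·3 = −29 + 10·(119 − 4·29) = 10·119 − 41·29, i.e. 29·(-41) + 119·10 = 1.
Times 203: 29·(-8323) + 119·2030 = 203, so (-8323, 2030) solves it.
Adding 70·119 to p and subtracting 70·29 from q gives the tidier solution (7, 0).
Check: 87·7 + 357·0 = 609 + 0 = 609. ✓

p = 7, q = 0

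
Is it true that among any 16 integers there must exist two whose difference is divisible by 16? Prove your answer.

Consider the 16 integers 70, 71, …, 85. They lie in distinct residue classes modulo 16, since 16 ≤ 16.
The differences between them range over 1, …, 15, none of which is divisible by 16.

No, the set {70, 71, 72, 73, 74, 75, 76, 77, 78, 79, 80, 81, 82, 83, 84, 85} is a counterexample.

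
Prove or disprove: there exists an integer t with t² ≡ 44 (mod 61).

61 is prime, so by Euler's criterion 44 is a square mod 61 iff 44^((61−1)/2) = 44^30 ≡ 1 (mod 61).
Repeated squaring mod 61: 44^2 = 1936 ≡ 45; 44^4 ≡ 45² = 2025 ≡ 12; 44^8 ≡ 12² = 144 ≡ 22; 44^16 ≡ 22² = 484 ≡ 57.
Since 30 = 16 + 8 + 4 + 2, 44^30 ≡ 57 · 22 · 12 · 45; multiplying out mod 61: 57·22 = 1254 ≡ 34, then 34·12 = 408 ≡ 42, then 42·45 = 1890 ≡ 60. Thus 44^30 ≡ 60 ≡ −1 (mod 61).
The value −1 means 44 is a non-residue modulo 61, so t² ≡ 44 (mod 61) is impossible.

No, no such integer exists.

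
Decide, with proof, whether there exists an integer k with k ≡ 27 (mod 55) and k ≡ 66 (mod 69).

Since 55 and 69 share no common factor, CRT says the pair of congruences has a solution (unique mod 3795).
Any solution of the first congruence is k = 27 + 55t; substituting into the second, 55t ≡ 66 − 27 ≡ 39 (mod 69).
Since 55·64 = 3520 = 51·69 + 1, the inverse of 55 mod 69 is 64.
Therefore t ≡ 64·39 = 2496 ≡ 12 (mod 69).
With t = 12: k = 27 + 55·12 = 687.
Check: 687 mod 55 = 27, 687 mod 69 = 66. ✓

k = 687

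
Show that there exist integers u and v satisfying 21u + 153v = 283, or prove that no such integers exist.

Both 21 and 153 are divisible by gcd(21, 153) = 3, hence so is any combination 21u + 153v.
But 283 is not a multiple of 3 (it leaves remainder 1).
Therefore 21u + 153v = 283 has no solution in integers.

There are no such integers.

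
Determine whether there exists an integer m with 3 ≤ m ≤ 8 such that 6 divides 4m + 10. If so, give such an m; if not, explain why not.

Scanning upward from m = 3 gives 22, 26, none divisible by 6. m = 5 works, since 4·5 + 10 = 30 = 5·6.

m = 5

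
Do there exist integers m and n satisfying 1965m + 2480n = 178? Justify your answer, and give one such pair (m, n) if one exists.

There are no such integers.

gcd(1965, 2480) = 5, so every integer of the form 1965m + 2480n is a multiple of 5.
However 178 leaves remainder 3 on division by 5.
Hence no integers m, n satisfy the equation.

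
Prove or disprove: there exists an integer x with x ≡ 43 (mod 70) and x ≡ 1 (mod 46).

x = 323

Here gcd(70, 46) = 2, and both 43 and 1 leave remainder 1 mod 2, so the system is consistent.
Step through x = 43, 43 + 70, 43 + 2·70, …: the values 43, 113, 183, 253, 323 reduce mod 46 to 43, 21, 45, 23, 1. The value 323 hits 1.
Verify: 323 = 4·70 + 43 and 323 = 7·46 + 1. ✓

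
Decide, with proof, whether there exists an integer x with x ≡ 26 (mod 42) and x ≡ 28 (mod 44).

Here gcd(42, 44) = 2, and both 26 and 28 leave remainder 0 mod 2, so the system is consistent.
Put x = 26 + 42t, so we need 42t ≡ 2 (mod 44), equivalently (divide by 2) 21t ≡ 1 (mod 22).
Invert 21 mod 22 by the Euclidean algorithm: 22 = 1·21 + 1, 21 = 21·1 + 0; back-substituting, 1 = 22 − 1·21. Hence 21·(-1) ≡ 1, so 21⁻¹ ≡ -1 ≡ 21 (mod 22).
Multiplying by 21: t ≡ 21·1 = 21 (mod 22).
Then x = 26 + 42·21 = 908.
Verify: 908 = 21·42 + 26 and 908 = 20·44 + 28. ✓

x = 908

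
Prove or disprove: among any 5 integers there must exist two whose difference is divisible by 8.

No, the set {10, 11, 12, 13, 14} is a counterexample.

Take the 5 consecutive integers 10, 11, …, 14: their residues mod 8 are all distinct because 5 ≤ 8.
No two share a residue, so no pair has difference divisible by 8; the claim fails for this set.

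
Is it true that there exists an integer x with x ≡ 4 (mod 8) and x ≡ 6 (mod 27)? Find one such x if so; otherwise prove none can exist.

The moduli 8 and 27 are coprime, so by the Chinese Remainder Theorem a unique solution modulo 216 exists.
Write x = 4 + 8t and require 4 + 8t ≡ 6 (mod 27), i.e. 8t ≡ 2 (mod 27).
To invert 8 modulo 27: 27 = 3·8 + 3, 8 = 2·3 + 2, 3 = 1·2 + 1, 2 = 2·1 + 0, and unwinding, 1 = 3 − 1·2 = 3 − (8 − 2·3) = −8 + 3·3 = −8 + 3·(27 − 3·8) = 3·27 − 10·8. Thus 8⁻¹ ≡ -10 ≡ 17 (mod 27).
Multiplying by 17: t ≡ 17·2 = 34 ≡ 7 (mod 27).
Taking t = 7 gives x = 4 + 8·7 = 60.
Check: 60 mod 8 = 4, 60 mod 27 = 6. ✓

x = 60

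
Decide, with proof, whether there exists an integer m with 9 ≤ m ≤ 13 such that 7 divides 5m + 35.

There is no such integer m in that range.

The values of 5m + 35 for m = 9, 10, …, 13 are 80, 85, 90, 95, 100; reduced mod 7 these are 3, 1, 6, 4, 2.
The residue 0 does not occur, so no m in [9, 13] makes 5m + 35 a multiple of 7.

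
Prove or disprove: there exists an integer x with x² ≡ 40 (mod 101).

No such integer exists.

Apply Euler's criterion with the prime 101: 40 is a quadratic residue iff 40^50 ≡ 1 (mod 101), and a non-residue iff it is ≡ −1.
Repeated squaring mod 101: 40^2 = 1600 ≡ 85; 40^4 ≡ 85² = 7225 ≡ 54; 40^8 ≡ 54² = 2916 ≡ 88; 40^16 ≡ 88² = 7744 ≡ 68; 40^32 ≡ 68² = 4624 ≡ 79.
Since 50 = 32 + 16 + 2, 40^50 ≡ 79 · 68 · 85; multiplying out mod 101: 79·68 = 5372 ≡ 19, then 19·85 = 1615 ≡ 100. Thus 40^50 ≡ 100 ≡ −1 (mod 101).
The value −1 means 40 is a non-residue modulo 101, so x² ≡ 40 (mod 101) is impossible.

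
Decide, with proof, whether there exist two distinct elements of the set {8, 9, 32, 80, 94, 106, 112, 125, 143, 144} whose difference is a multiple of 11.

No, no such pair exists.

Two integers differ by a multiple of 11 exactly when they have the same residue mod 11. The residues are 8↦8, 9↦9, 32↦10, 80↦3, 94↦6, 106↦7, 112↦2, 125↦4, 143↦0, 144↦1.
All 10 residues are distinct, so no two elements differ by a multiple of 11.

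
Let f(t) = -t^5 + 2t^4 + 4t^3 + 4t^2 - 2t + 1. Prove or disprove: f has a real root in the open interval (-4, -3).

The endpoint values f(-4) = 1353 and f(-3) = 340 are both positive. Claim: f(t) > 0 for every t in (-4, -3).
Shift to the endpoint -3: with t = -3 − u (0 < u < 1), one computes f(-3 − u) = u^5 + 17u^4 + 110u^3 + 346u^2 + 539u + 340.
All 6 nonzero coefficients of this polynomial in u are positive; hence for u > 0 the value is a sum of positive terms (the constant 340 among them).
So f is strictly positive on (-4, -3); no root exists in the interval.

No.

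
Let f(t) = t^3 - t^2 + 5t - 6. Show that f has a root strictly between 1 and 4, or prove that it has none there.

Such a root exists.

f(1) = -1 and f(4) = 62, which have opposite signs.
f is continuous everywhere (it is a polynomial), in particular on [1, 4].
By the Intermediate Value Theorem f must vanish at some point of (1, 4).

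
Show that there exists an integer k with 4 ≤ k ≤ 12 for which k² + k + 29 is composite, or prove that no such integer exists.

k = 4

At k = 4: 4² + 4 + 29 = 49 = 7·7, which is composite.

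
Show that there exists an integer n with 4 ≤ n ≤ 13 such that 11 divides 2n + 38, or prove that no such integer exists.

For n = 4, 5, …, 13 the values of 2n + 38 modulo 11 are 2, 4, 6, 8, 10, 1, 3, 5, 7, 9 respectively.
Since 0 is absent from this list, 11 ∤ 2n + 38 for every n with 4 ≤ n ≤ 13.

No such integer n in that range exists.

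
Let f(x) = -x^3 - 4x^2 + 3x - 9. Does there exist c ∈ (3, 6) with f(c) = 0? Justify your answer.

f(3) = -63 and f(6) = -351, both negative, so a sign-change argument is unavailable; we show f keeps this sign on the whole interval.
Shift to the endpoint 3: with x = 3 + u (0 < u < 3), one computes f(3 + u) = -u^3 - 13u^2 - 48u - 63.
All 4 nonzero coefficients of this polynomial in u are negative; hence for u > 0 the value is a sum of negative terms (the constant -63 among them).
So f is strictly negative on (3, 6); no root exists in the interval.

f has no root in that interval.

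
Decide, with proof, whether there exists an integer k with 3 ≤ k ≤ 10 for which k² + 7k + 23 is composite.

At k = 8: 8² + 7·8 + 23 = 143 = 11·13, which is composite.

k = 8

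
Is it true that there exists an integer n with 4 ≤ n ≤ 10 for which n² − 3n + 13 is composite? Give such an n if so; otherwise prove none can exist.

The values for n = 4, 5, …, 10 are 17, 23, 31, 41, 53, 67, 83, and each of these is prime.
So no value in the range makes the expression composite.

No such integer n in that range exists.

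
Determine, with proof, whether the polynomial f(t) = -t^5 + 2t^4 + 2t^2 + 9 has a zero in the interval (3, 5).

No such root exists.

The endpoint values f(3) = -54 and f(5) = -1816 are both negative. Claim: f(t) < 0 for every t in (3, 5).
Shift to the endpoint 3: with t = 3 + u (0 < u < 2), one computes f(3 + u) = -u^5 - 13u^4 - 66u^3 - 160u^2 - 177u - 54.
The nonzero coefficients here are all negative, so for u > 0 every term is negative (or zero), and the constant term -54 is strictly negative.
Therefore f(t) < 0 throughout (3, 5), and f has no zero there.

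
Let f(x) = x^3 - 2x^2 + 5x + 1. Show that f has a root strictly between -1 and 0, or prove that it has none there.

f(-1) = -7 and f(0) = 1, which have opposite signs.
f is continuous everywhere (it is a polynomial), in particular on [-1, 0].
By the Intermediate Value Theorem f must vanish at some point of (-1, 0).

Yes, f has a root in the interval.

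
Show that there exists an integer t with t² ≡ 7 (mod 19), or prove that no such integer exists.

t = 11

Take t = 11. Then 11² = 121 = 6·19 + 7, so 11² ≡ 7 (mod 19).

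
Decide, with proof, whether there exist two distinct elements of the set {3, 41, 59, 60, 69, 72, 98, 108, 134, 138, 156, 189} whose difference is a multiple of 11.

The pair (3, 69) works.

Both 3 and 69 leave remainder 3 on division by 11; their difference 66 = 6·11 is a multiple of 11.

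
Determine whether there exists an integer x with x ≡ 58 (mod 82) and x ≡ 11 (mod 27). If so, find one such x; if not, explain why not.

Since 82 and 27 share no common factor, CRT says the pair of congruences has a solution (unique mod 2214).
Any solution of the first congruence is x = 58 + 82t; substituting into the second, 82t ≡ 11 − 58 ≡ 7 (mod 27).
82 ≡ 1 (mod 27), so this reads 1t ≡ 7 (mod 27). So t ≡ 7 (mod 27).
With t = 7: x = 58 + 82·7 = 632.
Check: 632 mod 82 = 58, 632 mod 27 = 11. ✓

x = 632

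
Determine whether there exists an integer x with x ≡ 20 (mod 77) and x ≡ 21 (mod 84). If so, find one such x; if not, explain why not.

Both moduli are multiples of 7 = gcd(77, 84), so any solution would satisfy x ≡ 20 and x ≡ 21 modulo 7 simultaneously.
But 20 mod 7 = 6 while 21 mod 7 = 0, a contradiction.
Hence the system has no solution.

There is no such integer.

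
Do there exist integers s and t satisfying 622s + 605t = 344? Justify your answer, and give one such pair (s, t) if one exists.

Since gcd(622, 605) = 1, every integer is an integer combination of 622 and 605.
Dividing repeatedly: 622 = 1·605 + 17, 605 = 35·17 + 10, 17 = 1·10 + 7, 10 = 1·7 + 3, 7 = 2·3 + 1, 3 = 3·1 + 0.
Unwinding: 1 = 7 − 2·3 = 7 − 2·(10 − 1·7) = −2·10 + 3·7 = −2·10 + 3·(17 − 1·10) = 3·17 − 5·10 = 3·17 − 5·(605 − 35·17) = −5·605 + 178·17 = −5·605 + 178·(622 − 1·605) = 178·622 − 183·605, i.e. 622·178 + 605·(-183) = 1.
Times 344: 622·61232 + 605·(-62952) = 344, so (61232, -62952) solves it.
Subtracting 101·605 from s and adding 101·622 to t gives the tidier solution (127, -130).
Indeed 622·127 + 605·(-130) = 78994 − 78650 = 344.

s = 127, t = -130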